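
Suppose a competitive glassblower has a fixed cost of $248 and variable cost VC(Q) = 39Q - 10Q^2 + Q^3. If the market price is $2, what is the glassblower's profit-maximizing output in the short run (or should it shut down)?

From TC, MC = TC'(Q) = 39 - 20Q + 3Q^2 and AVC = VC/Q = 39 - 10Q + Q^2.
AVC hits its minimum where MC = AVC, at Q = 5, giving min AVC = 39 - 10·5 + 5^2 = $14.
P = $2 lies below min AVC = $14; no output level covers variable cost.
Best response: produce nothing and absorb the $248 fixed cost.

Shut down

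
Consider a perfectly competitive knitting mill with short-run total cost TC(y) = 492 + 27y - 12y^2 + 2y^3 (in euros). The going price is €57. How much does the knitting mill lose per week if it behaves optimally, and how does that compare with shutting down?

Profit = -€292 at y = 5

AVC = 27 - 12y + 2y^2; min AVC = €9 at y = 3. Since P = €57 ≥ min AVC, the firm produces.
MC = 27 - 24y + 6y^2. Setting P = MC and taking the root on the rising branch gives y* = 5.
TR = 57·5 = 285. TC = 492 + 85 = 577. Profit = 285 − 577 = -€292.
Shutting down would mean losing the fixed cost of €492, so operating at a loss of €292 is better by €200.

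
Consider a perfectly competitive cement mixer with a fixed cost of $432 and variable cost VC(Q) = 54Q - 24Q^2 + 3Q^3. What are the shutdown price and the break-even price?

Shutdown price = $6; break-even price = $90

AVC = 54 - 24Q + 3Q^2; minimized at Q = 4, giving min AVC = $6. That is the shutdown price.
ATC = 432/Q + 54 - 24Q + 3Q^2. Setting dATC/dQ = −432/Q^2 − 24 + 6Q = 0 gives Q = 6 (since 6·6^3 − 24·6^2 = 432).
min ATC = 432/6 + 54 − 24·6 + 3·6^2 = $90. That is the break-even price.
For $6 ≤ P < $90 the firm produces at a loss; below $6 it shuts down.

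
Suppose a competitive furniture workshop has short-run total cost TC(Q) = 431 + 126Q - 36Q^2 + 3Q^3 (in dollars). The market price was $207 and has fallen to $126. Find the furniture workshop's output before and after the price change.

AVC = 126 - 36Q + 3Q^2, minimized at Q = 6 where min AVC = $18. MC = 126 - 72Q + 9Q^2.
With P = $207 above the shutdown price, P = MC gives Q = 9.
At P = $126 ≥ min AVC, set P = MC: Q = 8. The firm stays open but cuts output.

Output falls from 9 to 8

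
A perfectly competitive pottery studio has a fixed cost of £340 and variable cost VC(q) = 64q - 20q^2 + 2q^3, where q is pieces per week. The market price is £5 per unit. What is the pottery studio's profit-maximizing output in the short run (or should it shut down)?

From TC, MC = TC'(q) = 64 - 40q + 6q^2 and AVC = VC/q = 64 - 20q + 2q^2.
AVC is minimized where dAVC/dq = -20 + 4q = 0, at q = 5; min AVC = 64 - 20·5 + 2·5^2 = £14.
P = £5 lies below min AVC = £14; no output level covers variable cost.
Shutting down limits the loss to fixed cost, £340.

Shut down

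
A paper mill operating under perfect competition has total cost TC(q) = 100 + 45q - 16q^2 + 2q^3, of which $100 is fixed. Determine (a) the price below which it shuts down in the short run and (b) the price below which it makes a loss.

AVC = 45 - 16q + 2q^2; minimized at q = 4, giving min AVC = $13. That is the shutdown price.
ATC = 100/q + 45 - 16q + 2q^2. Setting dATC/dq = −100/q^2 − 16 + 4q = 0 gives q = 5 (since 4·5^3 − 16·5^2 = 100).
min ATC = 100/5 + 45 − 16·5 + 2·5^2 = $35. That is the break-even price.
For $13 ≤ P < $35 the firm produces at a loss; below $13 it shuts down.

Shutdown price = $13; break-even price = $35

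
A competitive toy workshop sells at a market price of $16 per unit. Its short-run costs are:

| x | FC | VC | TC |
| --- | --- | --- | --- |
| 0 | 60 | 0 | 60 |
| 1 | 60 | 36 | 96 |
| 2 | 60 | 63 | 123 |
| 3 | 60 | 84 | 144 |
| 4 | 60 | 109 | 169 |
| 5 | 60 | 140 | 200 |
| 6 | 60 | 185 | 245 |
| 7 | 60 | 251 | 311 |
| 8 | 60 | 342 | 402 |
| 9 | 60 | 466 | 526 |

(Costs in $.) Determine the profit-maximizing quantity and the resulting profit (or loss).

Compute π = P·x − TC at each output: x=0: -60; x=1: -80; x=2: -91; x=3: -96; x=4: -105; x=5: -120; x=6: -149; x=7: -199; x=8: -274; x=9: -382.
Profit is highest at x = 0. Equivalently, the lowest AVC in the table is 109/4 ≈ $27.25 at x = 4, and P = $16 falls below it — price never covers variable cost, so the firm shuts down and loses only its fixed cost.

x = 0 (shut down); profit = -$60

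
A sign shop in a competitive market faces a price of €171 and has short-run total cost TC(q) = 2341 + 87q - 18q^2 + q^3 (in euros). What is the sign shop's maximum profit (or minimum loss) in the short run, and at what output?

AVC = 87 - 18q + q^2 has its minimum €6 at q = 9; price €171 clears that bar, so the firm operates.
With MC = 87 - 36q + 3q^2, P = MC on the upward-sloping part at q* = 14.
TR = 171·14 = 2394. TC = 2341 + 434 = 2775. Profit = 2394 − 2775 = -€381.
By producing, the firm covers all variable cost plus €1960 of fixed cost; shutting down would lose the full €2341.

Profit = -€381 at q = 14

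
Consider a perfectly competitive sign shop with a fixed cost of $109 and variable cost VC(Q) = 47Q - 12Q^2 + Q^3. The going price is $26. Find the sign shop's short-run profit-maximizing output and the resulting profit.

AVC = 47 - 12Q + Q^2; min AVC = $11 at Q = 6. Since P = $26 ≥ min AVC, the firm produces.
With MC = 47 - 24Q + 3Q^2, P = MC on the upward-sloping part at Q* = 7.
TR = 26·7 = 182. TC = 109 + 84 = 193. Profit = 182 − 193 = -$11.
That loss of $11 beats the $109 the firm would lose by shutting down; producing recovers $98 of fixed cost.

Profit = -$11 at Q = 7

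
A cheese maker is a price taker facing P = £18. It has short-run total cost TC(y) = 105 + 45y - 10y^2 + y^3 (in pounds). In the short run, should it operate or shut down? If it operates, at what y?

Strip out fixed cost: VC = 45y - 10y^2 + y^3. Then AVC = 45 - 10y + y^2 and MC = 45 - 20y + 3y^2.
The AVC parabola has its vertex at y = 10/2 = 5, where AVC = 45 - 10·5 + 5^2 = £20.
P = £18 lies below min AVC = £20; no output level covers variable cost.
The firm minimizes its loss by shutting down and losing only its fixed cost of £105.

Shut down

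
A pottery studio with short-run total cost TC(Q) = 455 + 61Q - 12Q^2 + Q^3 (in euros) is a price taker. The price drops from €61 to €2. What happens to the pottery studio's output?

Output falls from 8 to 0 (the firm shuts down)

MC = 61 - 24Q + 3Q^2; the shutdown threshold is min AVC = €25 (at Q = 6).
With P = €61 above the shutdown price, P = MC gives Q = 8.
At P = €2 < min AVC = €25, price no longer covers variable cost at any output, so the firm shuts down: Q = 0.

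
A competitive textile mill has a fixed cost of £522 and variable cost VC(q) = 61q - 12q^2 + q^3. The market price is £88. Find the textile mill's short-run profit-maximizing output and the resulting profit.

Profit = -£36 at q = 9

AVC = 61 - 12q + q^2 has its minimum £25 at q = 6; price £88 clears that bar, so the firm operates.
With MC = 61 - 24q + 3q^2, P = MC on the upward-sloping part at q* = 9.
TR = 88·9 = 792. TC = 522 + 306 = 828. Profit = 792 − 828 = -£36.
By producing, the firm covers all variable cost plus £486 of fixed cost; shutting down would lose the full £522.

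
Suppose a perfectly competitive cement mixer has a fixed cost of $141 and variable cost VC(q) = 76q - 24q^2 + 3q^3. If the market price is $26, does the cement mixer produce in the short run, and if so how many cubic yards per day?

Strip out fixed cost: VC = 76q - 24q^2 + 3q^3. Then AVC = 76 - 24q + 3q^2 and MC = 76 - 48q + 9q^2.
AVC hits its minimum where MC = AVC, at q = 4, giving min AVC = 76 - 24·4 + 3·4^2 = $28.
P = $26 lies below min AVC = $28; no output level covers variable cost.
Shutting down limits the loss to fixed cost, $141.

Shut down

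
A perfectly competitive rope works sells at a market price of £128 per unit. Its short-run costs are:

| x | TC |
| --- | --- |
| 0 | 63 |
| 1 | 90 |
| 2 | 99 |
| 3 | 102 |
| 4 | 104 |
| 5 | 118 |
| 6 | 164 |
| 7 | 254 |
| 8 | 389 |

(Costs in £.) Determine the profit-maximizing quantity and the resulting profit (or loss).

x = 7; profit = £642

Compute π = P·x − TC at each output: x=0: -63; x=1: 38; x=2: 157; x=3: 282; x=4: 408; x=5: 522; x=6: 604; x=7: 642; x=8: 635.
Profit is maximized at x = 7. AVC there is 191/7 = £27.29 ≤ P, so producing beats shutting down (which would give -£63).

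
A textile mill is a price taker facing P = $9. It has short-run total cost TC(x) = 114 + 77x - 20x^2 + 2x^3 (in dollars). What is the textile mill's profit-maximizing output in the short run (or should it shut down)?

Variable cost is VC = 77x - 20x^2 + 2x^3, so AVC = VC/x = 77 - 20x + 2x^2 and MC = dTC/dx = 77 - 40x + 6x^2.
The AVC parabola has its vertex at x = 20/4 = 5, where AVC = 77 - 20·5 + 2·5^2 = $27.
Since P = $9 < min AVC = $27, price fails to cover variable cost at any output.
Shutting down limits the loss to fixed cost, $114.

Shut down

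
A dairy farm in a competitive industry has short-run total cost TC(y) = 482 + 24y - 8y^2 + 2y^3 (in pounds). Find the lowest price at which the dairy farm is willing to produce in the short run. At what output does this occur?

£16 per unit, at y = 2

The shutdown price is the minimum of AVC. VC = 24y - 8y^2 + 2y^3, so AVC = 24 - 8y + 2y^2.
dAVC/dy = -8 + 4y = 0 gives y = 2. min AVC = 24 - 8·2 + 2·2^2 = 16.
So the shutdown price is £16.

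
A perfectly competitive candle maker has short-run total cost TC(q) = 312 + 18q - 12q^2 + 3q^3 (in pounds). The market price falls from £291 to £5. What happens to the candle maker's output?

Output falls from 7 to 0 (the firm shuts down)

MC = 18 - 24q + 9q^2; the shutdown threshold is min AVC = £6 (at q = 2).
With P = £291 above the shutdown price, P = MC gives q = 7.
At P = £5 < min AVC = £6, price no longer covers variable cost at any output, so the firm shuts down: q = 0.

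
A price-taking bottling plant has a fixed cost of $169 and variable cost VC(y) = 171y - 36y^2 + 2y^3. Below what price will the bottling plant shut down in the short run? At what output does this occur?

The shutdown price is the minimum of AVC. VC = 171y - 36y^2 + 2y^3, so AVC = 171 - 36y + 2y^2.
dAVC/dy = -36 + 4y = 0 gives y = 9. min AVC = 171 - 36·9 + 2·9^2 = 9.
So the shutdown price is $9.

$9 per unit, at y = 9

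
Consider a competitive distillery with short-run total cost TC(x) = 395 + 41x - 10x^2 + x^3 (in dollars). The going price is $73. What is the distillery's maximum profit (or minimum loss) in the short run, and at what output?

AVC = 41 - 10x + x^2 has its minimum $16 at x = 5; price $73 clears that bar, so the firm operates.
With MC = 41 - 20x + 3x^2, P = MC on the upward-sloping part at x* = 8.
TR = 73·8 = 584. TC = 395 + 200 = 595. Profit = 584 − 595 = -$11.
That loss of $11 beats the $395 the firm would lose by shutting down; producing recovers $384 of fixed cost.

Profit = -$11 at x = 8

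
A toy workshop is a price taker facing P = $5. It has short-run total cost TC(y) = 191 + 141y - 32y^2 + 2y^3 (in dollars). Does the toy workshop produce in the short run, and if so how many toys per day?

Shut down

Variable cost is VC = 141y - 32y^2 + 2y^3, so AVC = VC/y = 141 - 32y + 2y^2 and MC = dTC/dy = 141 - 64y + 6y^2.
AVC hits its minimum where MC = AVC, at y = 8, giving min AVC = 141 - 32·8 + 2·8^2 = $13.
With P < min AVC ($5 < $13), every unit sold adds to the loss.
The firm minimizes its loss by shutting down and losing only its fixed cost of $191.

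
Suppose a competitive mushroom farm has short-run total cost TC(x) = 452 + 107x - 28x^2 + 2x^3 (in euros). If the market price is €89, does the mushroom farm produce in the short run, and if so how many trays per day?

From TC, MC = TC'(x) = 107 - 56x + 6x^2 and AVC = VC/x = 107 - 28x + 2x^2.
AVC is minimized where dAVC/dx = -28 + 4x = 0, at x = 7; min AVC = 107 - 28·7 + 2·7^2 = €9.
P = €89 exceeds min AVC = €9, so the firm stays open.
Solving P = MC: 18 - 56x + 6x^2 = 0 ⇒ x = 1/3 or 9. On the upward-sloping branch, x* = 9.
Check: AVC at x = 9 is €17 ≤ P, so revenue covers variable cost.
Profit = P·x − TC = 89·9 − 605 = €196.

Produce at x = 9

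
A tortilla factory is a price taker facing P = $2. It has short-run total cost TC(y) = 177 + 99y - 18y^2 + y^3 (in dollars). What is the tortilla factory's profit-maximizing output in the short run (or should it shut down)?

Shut down

Strip out fixed cost: VC = 99y - 18y^2 + y^3. Then AVC = 99 - 18y + y^2 and MC = 99 - 36y + 3y^2.
AVC hits its minimum where MC = AVC, at y = 9, giving min AVC = 99 - 18·9 + 9^2 = $18.
Since P = $2 < min AVC = $18, price fails to cover variable cost at any output.
Shutting down limits the loss to fixed cost, $177.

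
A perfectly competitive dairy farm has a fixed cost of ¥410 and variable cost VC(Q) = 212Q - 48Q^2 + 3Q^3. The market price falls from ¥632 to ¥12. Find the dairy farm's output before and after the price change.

AVC = 212 - 48Q + 3Q^2, minimized at Q = 8 where min AVC = ¥20. MC = 212 - 96Q + 9Q^2.
At P = ¥632 ≥ min AVC, set P = MC on the rising branch: Q = 14.
At P = ¥12 < min AVC = ¥20, price no longer covers variable cost at any output, so the firm shuts down: Q = 0.

Output falls from 14 to 0 (the firm shuts down)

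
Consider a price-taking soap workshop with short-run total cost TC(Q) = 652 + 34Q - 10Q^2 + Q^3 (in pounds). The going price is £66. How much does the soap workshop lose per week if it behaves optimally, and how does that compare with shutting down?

Profit = -£268 at Q = 8

AVC = 34 - 10Q + Q^2; min AVC = £9 at Q = 5. Since P = £66 ≥ min AVC, the firm produces.
With MC = 34 - 20Q + 3Q^2, P = MC on the upward-sloping part at Q* = 8.
TR = 66·8 = 528. TC = 652 + 144 = 796. Profit = 528 − 796 = -£268.
By producing, the firm covers all variable cost plus £384 of fixed cost; shutting down would lose the full £652.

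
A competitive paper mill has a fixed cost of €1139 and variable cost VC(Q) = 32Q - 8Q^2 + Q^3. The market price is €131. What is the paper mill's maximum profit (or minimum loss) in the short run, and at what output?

AVC = 32 - 8Q + Q^2; min AVC = €16 at Q = 4. Since P = €131 ≥ min AVC, the firm produces.
MC = 32 - 16Q + 3Q^2. Setting P = MC and taking the root on the rising branch gives Q* = 9.
TR = 131·9 = 1179. TC = 1139 + 369 = 1508. Profit = 1179 − 1508 = -€329.
That loss of €329 beats the €1139 the firm would lose by shutting down; producing recovers €810 of fixed cost.

Profit = -€329 at Q = 9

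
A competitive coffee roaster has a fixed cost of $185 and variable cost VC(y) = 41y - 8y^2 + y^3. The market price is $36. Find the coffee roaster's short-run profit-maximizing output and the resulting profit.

Profit = -$135 at y = 5

AVC = 41 - 8y + y^2 has its minimum $25 at y = 4; price $36 clears that bar, so the firm operates.
With MC = 41 - 16y + 3y^2, P = MC on the upward-sloping part at y* = 5.
TR = 36·5 = 180. TC = 185 + 130 = 315. Profit = 180 − 315 = -$135.
Shutting down would mean losing the fixed cost of $185, so operating at a loss of $135 is better by $50.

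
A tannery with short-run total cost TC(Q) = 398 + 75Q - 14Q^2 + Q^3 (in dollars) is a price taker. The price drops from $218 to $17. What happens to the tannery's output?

MC = 75 - 28Q + 3Q^2; the shutdown threshold is min AVC = $26 (at Q = 7).
With P = $218 above the shutdown price, P = MC gives Q = 13.
At P = $17 < min AVC = $26, price no longer covers variable cost at any output, so the firm shuts down: Q = 0.

Output falls from 13 to 0 (the firm shuts down)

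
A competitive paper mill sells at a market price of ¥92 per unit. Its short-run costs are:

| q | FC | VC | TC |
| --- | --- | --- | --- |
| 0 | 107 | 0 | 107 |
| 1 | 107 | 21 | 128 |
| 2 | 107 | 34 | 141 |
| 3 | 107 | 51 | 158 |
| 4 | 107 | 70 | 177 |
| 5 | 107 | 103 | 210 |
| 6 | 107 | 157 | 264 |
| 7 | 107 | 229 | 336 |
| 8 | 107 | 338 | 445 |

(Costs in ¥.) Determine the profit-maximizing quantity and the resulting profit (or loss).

Profit at each row (π = 92q − TC): q=0: -107; q=1: -36; q=2: 43; q=3: 118; q=4: 191; q=5: 250; q=6: 288; q=7: 308; q=8: 291.
Profit is maximized at q = 7. AVC there is 229/7 = ¥32.71 ≤ P, so producing beats shutting down (which would give -¥107).

q = 7; profit = ¥308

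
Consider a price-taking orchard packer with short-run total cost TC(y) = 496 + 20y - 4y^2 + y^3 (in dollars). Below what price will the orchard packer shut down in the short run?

The shutdown price is the minimum of AVC. VC = 20y - 4y^2 + y^3, so AVC = 20 - 4y + y^2.
dAVC/dy = -4 + 2y = 0 gives y = 2. min AVC = 20 - 4·2 + 2^2 = 16.
So the shutdown price is $16.

$16 per unit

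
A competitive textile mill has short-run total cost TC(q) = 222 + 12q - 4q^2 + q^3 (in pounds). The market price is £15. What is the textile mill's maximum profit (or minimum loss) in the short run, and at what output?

AVC = 12 - 4q + q^2; min AVC = £8 at q = 2. Since P = £15 ≥ min AVC, the firm produces.
With MC = 12 - 8q + 3q^2, P = MC on the upward-sloping part at q* = 3.
TR = 15·3 = 45. TC = 222 + 27 = 249. Profit = 45 − 249 = -£204.
Shutting down would mean losing the fixed cost of £222, so operating at a loss of £204 is better by £18.

Profit = -£204 at q = 3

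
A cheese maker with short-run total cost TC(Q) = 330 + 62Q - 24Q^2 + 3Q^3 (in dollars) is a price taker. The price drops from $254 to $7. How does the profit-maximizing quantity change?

AVC = 62 - 24Q + 3Q^2, minimized at Q = 4 where min AVC = $14. MC = 62 - 48Q + 9Q^2.
At P = $254 ≥ min AVC, set P = MC on the rising branch: Q = 8.
At P = $7 < min AVC = $14, price no longer covers variable cost at any output, so the firm shuts down: Q = 0.

Output falls from 8 to 0 (the firm shuts down)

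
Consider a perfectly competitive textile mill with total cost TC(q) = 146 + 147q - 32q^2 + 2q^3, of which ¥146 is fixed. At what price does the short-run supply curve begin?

¥19 per unit

The shutdown price is the minimum of AVC. VC = 147q - 32q^2 + 2q^3, so AVC = 147 - 32q + 2q^2.
dAVC/dq = -32 + 4q = 0 gives q = 8. min AVC = 147 - 32·8 + 2·8^2 = 19.
For P < ¥19 the firm produces nothing.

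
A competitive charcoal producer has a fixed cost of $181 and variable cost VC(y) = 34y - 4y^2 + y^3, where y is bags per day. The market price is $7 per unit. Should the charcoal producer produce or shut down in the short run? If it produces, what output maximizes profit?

Shut down

Variable cost is VC = 34y - 4y^2 + y^3, so AVC = VC/y = 34 - 4y + y^2 and MC = dTC/dy = 34 - 8y + 3y^2.
AVC hits its minimum where MC = AVC, at y = 2, giving min AVC = 34 - 4·2 + 2^2 = $30.
Since P = $7 < min AVC = $30, price fails to cover variable cost at any output.
Best response: produce nothing and absorb the $181 fixed cost.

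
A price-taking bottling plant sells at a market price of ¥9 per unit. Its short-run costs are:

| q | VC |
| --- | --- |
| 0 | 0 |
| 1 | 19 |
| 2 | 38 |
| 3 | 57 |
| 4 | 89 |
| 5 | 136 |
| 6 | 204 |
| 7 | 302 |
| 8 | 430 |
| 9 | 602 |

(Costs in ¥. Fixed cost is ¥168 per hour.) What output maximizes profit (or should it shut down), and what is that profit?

Compute π = P·q − TC at each output: q=0: -168; q=1: -178; q=2: -188; q=3: -198; q=4: -221; q=5: -259; q=6: -318; q=7: -407; q=8: -526; q=9: -689.
Profit is highest at q = 0. Equivalently, the lowest AVC in the table is 19/1 ≈ ¥19 at q = 1, and P = ¥9 falls below it — price never covers variable cost, so the firm shuts down and loses only its fixed cost.

q = 0 (shut down); profit = -¥168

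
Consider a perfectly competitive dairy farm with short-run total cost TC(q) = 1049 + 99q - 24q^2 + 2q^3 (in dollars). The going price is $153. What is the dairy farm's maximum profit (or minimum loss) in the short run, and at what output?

AVC = 99 - 24q + 2q^2 has its minimum $27 at q = 6; price $153 clears that bar, so the firm operates.
MC = 99 - 48q + 6q^2. Setting P = MC and taking the root on the rising branch gives q* = 9.
TR = 153·9 = 1377. TC = 1049 + 405 = 1454. Profit = 1377 − 1454 = -$77.
By producing, the firm covers all variable cost plus $972 of fixed cost; shutting down would lose the full $1049.

Profit = -$77 at q = 9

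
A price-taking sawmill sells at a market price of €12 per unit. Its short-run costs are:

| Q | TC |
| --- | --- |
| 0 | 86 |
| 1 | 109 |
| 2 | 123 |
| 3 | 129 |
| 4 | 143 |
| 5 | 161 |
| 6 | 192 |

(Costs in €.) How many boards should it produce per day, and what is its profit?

Profit at each row (π = 12Q − TC): Q=0: -86; Q=1: -97; Q=2: -99; Q=3: -93; Q=4: -95; Q=5: -101; Q=6: -120.
Profit is highest at Q = 0. Equivalently, the lowest AVC in the table is 57/4 ≈ €14.25 at Q = 4, and P = €12 falls below it — price never covers variable cost, so the firm shuts down and loses only its fixed cost.

Q = 0 (shut down); profit = -€86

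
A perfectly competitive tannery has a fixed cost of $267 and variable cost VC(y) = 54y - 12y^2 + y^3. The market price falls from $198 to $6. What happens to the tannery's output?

Output falls from 12 to 0 (the firm shuts down)

MC = 54 - 24y + 3y^2; the shutdown threshold is min AVC = $18 (at y = 6).
At P = $198 ≥ min AVC, set P = MC on the rising branch: y = 12.
At P = $6 < min AVC = $18, price no longer covers variable cost at any output, so the firm shuts down: y = 0.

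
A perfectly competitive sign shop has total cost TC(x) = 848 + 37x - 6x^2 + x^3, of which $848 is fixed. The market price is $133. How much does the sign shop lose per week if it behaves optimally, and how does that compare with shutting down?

Profit = -$208 at x = 8

AVC = 37 - 6x + x^2 has its minimum $28 at x = 3; price $133 clears that bar, so the firm operates.
With MC = 37 - 12x + 3x^2, P = MC on the upward-sloping part at x* = 8.
TR = 133·8 = 1064. TC = 848 + 424 = 1272. Profit = 1064 − 1272 = -$208.
That loss of $208 beats the $848 the firm would lose by shutting down; producing recovers $640 of fixed cost.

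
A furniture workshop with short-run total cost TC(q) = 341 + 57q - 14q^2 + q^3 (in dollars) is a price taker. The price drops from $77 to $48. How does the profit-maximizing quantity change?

AVC = 57 - 14q + q^2, minimized at q = 7 where min AVC = $8. MC = 57 - 28q + 3q^2.
With P = $77 above the shutdown price, P = MC gives q = 10.
At P = $48 ≥ min AVC, set P = MC: q = 9. The firm stays open but cuts output.

Output falls from 10 to 9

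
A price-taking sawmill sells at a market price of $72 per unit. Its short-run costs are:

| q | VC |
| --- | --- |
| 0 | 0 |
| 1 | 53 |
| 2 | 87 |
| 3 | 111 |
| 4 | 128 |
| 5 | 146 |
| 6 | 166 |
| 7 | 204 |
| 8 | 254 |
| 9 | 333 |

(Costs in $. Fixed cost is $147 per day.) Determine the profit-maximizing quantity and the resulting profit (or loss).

Profit at each row (π = 72q − TC): q=0: -147; q=1: -128; q=2: -90; q=3: -42; q=4: 13; q=5: 67; q=6: 119; q=7: 153; q=8: 175; q=9: 168.
Profit is maximized at q = 8. AVC there is 254/8 = $31.75 ≤ P, so producing beats shutting down (which would give -$147).

q = 8; profit = $175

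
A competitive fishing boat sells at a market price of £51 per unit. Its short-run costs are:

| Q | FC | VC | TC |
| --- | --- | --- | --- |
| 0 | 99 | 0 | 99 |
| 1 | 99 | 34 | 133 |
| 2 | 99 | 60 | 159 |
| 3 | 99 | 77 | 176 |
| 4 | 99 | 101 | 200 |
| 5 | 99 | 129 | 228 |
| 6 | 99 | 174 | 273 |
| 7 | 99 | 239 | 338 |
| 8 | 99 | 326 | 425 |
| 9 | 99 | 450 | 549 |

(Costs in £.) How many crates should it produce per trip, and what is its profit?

Profit at each row (π = 51Q − TC): Q=0: -99; Q=1: -82; Q=2: -57; Q=3: -23; Q=4: 4; Q=5: 27; Q=6: 33; Q=7: 19; Q=8: -17; Q=9: -90.
Profit is maximized at Q = 6. AVC there is 174/6 = £29 ≤ P, so producing beats shutting down (which would give -£99).

Q = 6; profit = £33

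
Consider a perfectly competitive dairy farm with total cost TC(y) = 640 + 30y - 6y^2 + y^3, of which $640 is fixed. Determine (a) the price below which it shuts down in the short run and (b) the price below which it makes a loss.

Shutdown price = $21; break-even price = $126

Shutdown price = min AVC. AVC = 30 - 6y + y^2, with vertex at y = 3 and minimum $21.
ATC = 640/y + 30 - 6y + y^2. Setting dATC/dy = −640/y^2 − 6 + 2y = 0 gives y = 8 (since 2·8^3 − 6·8^2 = 640).
min ATC = 640/8 + 30 − 6·8 + 8^2 = $126. That is the break-even price.
Between these two prices the firm operates at a loss; above $126 it earns a profit.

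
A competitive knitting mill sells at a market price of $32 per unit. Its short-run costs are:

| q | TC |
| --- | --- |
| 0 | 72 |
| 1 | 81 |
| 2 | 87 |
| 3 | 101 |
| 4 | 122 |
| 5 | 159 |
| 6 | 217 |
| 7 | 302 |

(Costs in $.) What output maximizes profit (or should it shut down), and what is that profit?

Compute π = P·q − TC at each output: q=0: -72; q=1: -49; q=2: -23; q=3: -5; q=4: 6; q=5: 1; q=6: -25; q=7: -78.
Profit is maximized at q = 4. AVC there is 50/4 = $12.50 ≤ P, so producing beats shutting down (which would give -$72).

q = 4; profit = $6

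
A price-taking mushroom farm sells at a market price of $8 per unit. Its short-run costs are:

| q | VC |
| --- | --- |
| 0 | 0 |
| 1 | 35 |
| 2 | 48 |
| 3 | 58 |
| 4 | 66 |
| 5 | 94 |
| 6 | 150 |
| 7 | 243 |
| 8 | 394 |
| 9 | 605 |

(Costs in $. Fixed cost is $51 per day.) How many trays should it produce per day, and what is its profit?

Profit at each row (π = 8q − TC): q=0: -51; q=1: -78; q=2: -83; q=3: -85; q=4: -85; q=5: -105; q=6: -153; q=7: -238; q=8: -381; q=9: -584.
Profit is highest at q = 0. Equivalently, the lowest AVC in the table is 66/4 ≈ $16.50 at q = 4, and P = $8 falls below it — price never covers variable cost, so the firm shuts down and loses only its fixed cost.

q = 0 (shut down); profit = -$51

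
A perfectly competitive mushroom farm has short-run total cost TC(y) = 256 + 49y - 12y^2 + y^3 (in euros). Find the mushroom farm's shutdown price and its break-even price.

Shutdown price = min AVC. AVC = 49 - 12y + y^2, with vertex at y = 6 and minimum €13.
ATC = 256/y + 49 - 12y + y^2. Setting dATC/dy = −256/y^2 − 12 + 2y = 0 gives y = 8 (since 2·8^3 − 12·8^2 = 256).
min ATC = 256/8 + 49 − 12·8 + 8^2 = €49. That is the break-even price.
Between these two prices the firm operates at a loss; above €49 it earns a profit.

Shutdown price = €13; break-even price = €49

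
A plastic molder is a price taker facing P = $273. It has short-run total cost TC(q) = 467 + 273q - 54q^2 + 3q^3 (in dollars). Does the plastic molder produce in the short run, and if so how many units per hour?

Strip out fixed cost: VC = 273q - 54q^2 + 3q^3. Then AVC = 273 - 54q + 3q^2 and MC = 273 - 108q + 9q^2.
AVC hits its minimum where MC = AVC, at q = 9, giving min AVC = 273 - 54·9 + 3·9^2 = $30.
Because $273 ≥ $30, revenue can cover variable cost; the firm operates.
Set P = MC: 273 = 273 - 108q + 9q^2 → -108q + 9q^2 = 0. The roots are q = 0 and q = 12; the profit-maximizing output is on the rising part of MC, so q* = 12.
Check: AVC at q = 12 is $57 ≤ P, so revenue covers variable cost.
Profit = P·q − TC = 273·12 − 1151 = $2125.

Produce at q = 12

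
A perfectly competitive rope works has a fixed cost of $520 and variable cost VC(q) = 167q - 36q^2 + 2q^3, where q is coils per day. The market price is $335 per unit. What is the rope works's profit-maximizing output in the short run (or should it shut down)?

Strip out fixed cost: VC = 167q - 36q^2 + 2q^3. Then AVC = 167 - 36q + 2q^2 and MC = 167 - 72q + 6q^2.
AVC hits its minimum where MC = AVC, at q = 9, giving min AVC = 167 - 36·9 + 2·9^2 = $5.
P = $335 exceeds min AVC = $5, so the firm stays open.
Solving P = MC: -168 - 72q + 6q^2 = 0 ⇒ q = -2 or 14. On the upward-sloping branch, q* = 14.
Check: AVC at q = 14 is $55 ≤ P, so revenue covers variable cost.
Profit = P·q − TC = 335·14 − 1290 = $3400.

Produce at q = 14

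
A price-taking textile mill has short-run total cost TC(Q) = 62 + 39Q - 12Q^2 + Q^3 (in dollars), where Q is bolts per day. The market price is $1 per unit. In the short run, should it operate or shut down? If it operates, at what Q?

Shut down

Variable cost is VC = 39Q - 12Q^2 + Q^3, so AVC = VC/Q = 39 - 12Q + Q^2 and MC = dTC/dQ = 39 - 24Q + 3Q^2.
The AVC parabola has its vertex at Q = 12/2 = 6, where AVC = 39 - 12·6 + 6^2 = $3.
P = $1 lies below min AVC = $3; no output level covers variable cost.
The firm minimizes its loss by shutting down and losing only its fixed cost of $62.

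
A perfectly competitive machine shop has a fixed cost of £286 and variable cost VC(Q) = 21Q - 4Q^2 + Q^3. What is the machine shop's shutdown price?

The shutdown price is the minimum of AVC. VC = 21Q - 4Q^2 + Q^3, so AVC = 21 - 4Q + Q^2.
dAVC/dQ = -4 + 2Q = 0 gives Q = 2. min AVC = 21 - 4·2 + 2^2 = 17.
The firm shuts down for any P below £17.

£17 per unit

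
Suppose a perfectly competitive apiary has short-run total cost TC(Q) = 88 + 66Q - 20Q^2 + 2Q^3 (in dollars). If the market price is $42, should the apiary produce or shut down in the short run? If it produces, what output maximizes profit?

Produce at Q = 6

From TC, MC = TC'(Q) = 66 - 40Q + 6Q^2 and AVC = VC/Q = 66 - 20Q + 2Q^2.
AVC hits its minimum where MC = AVC, at Q = 5, giving min AVC = 66 - 20·5 + 2·5^2 = $16.
Since P = $42 ≥ min AVC = $16, price covers variable cost and the firm should produce.
P = MC gives 24 - 40Q + 6Q^2 = 0, with roots 2/3 and 6. Take the larger (rising MC): Q* = 6.
Check: AVC at Q = 6 is $18 ≤ P, so revenue covers variable cost.
Profit = P·Q − TC = 42·6 − 196 = $56.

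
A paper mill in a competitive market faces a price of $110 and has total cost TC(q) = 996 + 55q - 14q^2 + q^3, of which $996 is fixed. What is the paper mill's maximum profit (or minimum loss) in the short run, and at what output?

Profit = -$28 at q = 11

AVC = 55 - 14q + q^2; min AVC = $6 at q = 7. Since P = $110 ≥ min AVC, the firm produces.
MC = 55 - 28q + 3q^2. Setting P = MC and taking the root on the rising branch gives q* = 11.
TR = 110·11 = 1210. TC = 996 + 242 = 1238. Profit = 1210 − 1238 = -$28.
By producing, the firm covers all variable cost plus $968 of fixed cost; shutting down would lose the full $996.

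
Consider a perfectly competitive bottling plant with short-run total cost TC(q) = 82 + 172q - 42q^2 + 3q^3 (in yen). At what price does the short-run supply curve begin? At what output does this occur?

¥25 per unit, at q = 7

Short-run supply begins at min AVC. From VC = 172q - 42q^2 + 3q^3, AVC = 172 - 42q + 3q^2.
At the minimum of AVC, MC = AVC. MC = 172 - 84q + 9q^2; setting MC = AVC gives 6q^2 - 42q = 0, so q = 7. min AVC = 25.
The firm shuts down for any P below ¥25.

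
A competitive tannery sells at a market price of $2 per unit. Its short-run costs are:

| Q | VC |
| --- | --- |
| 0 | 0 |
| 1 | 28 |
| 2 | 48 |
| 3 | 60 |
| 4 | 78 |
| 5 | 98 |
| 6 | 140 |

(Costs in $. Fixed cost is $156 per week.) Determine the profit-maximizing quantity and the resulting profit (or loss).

Profit at each row (π = 2Q − TC): Q=0: -156; Q=1: -182; Q=2: -200; Q=3: -210; Q=4: -226; Q=5: -244; Q=6: -284.
Profit is highest at Q = 0. Equivalently, the lowest AVC in the table is 78/4 ≈ $19.50 at Q = 4, and P = $2 falls below it — price never covers variable cost, so the firm shuts down and loses only its fixed cost.

Q = 0 (shut down); profit = -$156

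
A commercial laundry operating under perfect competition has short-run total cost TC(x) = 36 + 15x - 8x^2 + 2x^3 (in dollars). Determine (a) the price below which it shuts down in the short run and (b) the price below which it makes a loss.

Shutdown price = $7; break-even price = $21

Shutdown price = min AVC. AVC = 15 - 8x + 2x^2, with vertex at x = 2 and minimum $7.
ATC = 36/x + 15 - 8x + 2x^2. Setting dATC/dx = −36/x^2 − 8 + 4x = 0 gives x = 3 (since 4·3^3 − 8·3^2 = 36).
min ATC = 36/3 + 15 − 8·3 + 2·3^2 = $21. That is the break-even price.
Between these two prices the firm operates at a loss; above $21 it earns a profit.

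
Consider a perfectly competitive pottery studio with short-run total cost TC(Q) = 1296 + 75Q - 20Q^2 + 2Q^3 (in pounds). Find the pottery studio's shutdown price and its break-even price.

AVC = 75 - 20Q + 2Q^2; minimized at Q = 5, giving min AVC = £25. That is the shutdown price.
ATC = 1296/Q + 75 - 20Q + 2Q^2. Setting dATC/dQ = −1296/Q^2 − 20 + 4Q = 0 gives Q = 9 (since 4·9^3 − 20·9^2 = 1296).
min ATC = 1296/9 + 75 − 20·9 + 2·9^2 = £201. That is the break-even price.
Between these two prices the firm operates at a loss; above £201 it earns a profit.

Shutdown price = £25; break-even price = £201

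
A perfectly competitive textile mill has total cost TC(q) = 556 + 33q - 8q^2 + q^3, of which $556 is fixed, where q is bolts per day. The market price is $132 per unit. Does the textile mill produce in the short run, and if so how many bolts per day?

Produce at q = 9

Strip out fixed cost: VC = 33q - 8q^2 + q^3. Then AVC = 33 - 8q + q^2 and MC = 33 - 16q + 3q^2.
The AVC parabola has its vertex at q = 8/2 = 4, where AVC = 33 - 8·4 + 4^2 = $17.
P = $132 exceeds min AVC = $17, so the firm stays open.
P = MC gives -99 - 16q + 3q^2 = 0, with roots -11/3 and 9. Take the larger (rising MC): q* = 9.
Check: AVC at q = 9 is $42 ≤ P, so revenue covers variable cost.
Profit = P·q − TC = 132·9 − 934 = $254.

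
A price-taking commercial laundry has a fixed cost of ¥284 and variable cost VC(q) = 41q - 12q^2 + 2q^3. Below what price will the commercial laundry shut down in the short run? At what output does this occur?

¥23 per unit, at q = 3

The shutdown price is the minimum of AVC. VC = 41q - 12q^2 + 2q^3, so AVC = 41 - 12q + 2q^2.
At the minimum of AVC, MC = AVC. MC = 41 - 24q + 6q^2; setting MC = AVC gives 4q^2 - 12q = 0, so q = 3. min AVC = 23.
So the shutdown price is ¥23.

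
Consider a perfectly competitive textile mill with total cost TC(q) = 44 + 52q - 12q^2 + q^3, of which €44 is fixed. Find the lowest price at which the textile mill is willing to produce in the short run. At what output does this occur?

€16 per unit, at q = 6

Short-run supply begins at min AVC. From VC = 52q - 12q^2 + q^3, AVC = 52 - 12q + q^2.
At the minimum of AVC, MC = AVC. MC = 52 - 24q + 3q^2; setting MC = AVC gives 2q^2 - 12q = 0, so q = 6. min AVC = 16.
So the shutdown price is €16.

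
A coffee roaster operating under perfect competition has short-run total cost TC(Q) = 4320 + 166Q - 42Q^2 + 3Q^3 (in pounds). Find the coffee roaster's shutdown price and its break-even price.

Shutdown price = min AVC. AVC = 166 - 42Q + 3Q^2, with vertex at Q = 7 and minimum £19.
ATC = 4320/Q + 166 - 42Q + 3Q^2. Setting dATC/dQ = −4320/Q^2 − 42 + 6Q = 0 gives Q = 12 (since 6·12^3 − 42·12^2 = 4320).
min ATC = 4320/12 + 166 − 42·12 + 3·12^2 = £454. That is the break-even price.
Between these two prices the firm operates at a loss; above £454 it earns a profit.

Shutdown price = £19; break-even price = £454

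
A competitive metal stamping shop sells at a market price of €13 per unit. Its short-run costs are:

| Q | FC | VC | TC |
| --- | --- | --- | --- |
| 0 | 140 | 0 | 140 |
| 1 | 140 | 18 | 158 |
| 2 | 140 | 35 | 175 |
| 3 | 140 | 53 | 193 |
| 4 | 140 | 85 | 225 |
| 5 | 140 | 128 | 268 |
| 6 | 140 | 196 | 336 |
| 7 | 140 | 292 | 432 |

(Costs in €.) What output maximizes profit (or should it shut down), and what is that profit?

Q = 0 (shut down); profit = -€140

Profit at each row (π = 13Q − TC): Q=0: -140; Q=1: -145; Q=2: -149; Q=3: -154; Q=4: -173; Q=5: -203; Q=6: -258; Q=7: -341.
Profit is highest at Q = 0. Equivalently, the lowest AVC in the table is 35/2 ≈ €17.50 at Q = 2, and P = €13 falls below it — price never covers variable cost, so the firm shuts down and loses only its fixed cost.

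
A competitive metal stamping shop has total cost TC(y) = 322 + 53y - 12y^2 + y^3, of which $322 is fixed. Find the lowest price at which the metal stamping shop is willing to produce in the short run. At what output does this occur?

The firm shuts down when price falls below the minimum of average variable cost. AVC = VC/y = 53 - 12y + y^2.
dAVC/dy = -12 + 2y = 0 gives y = 6. min AVC = 53 - 12·6 + 6^2 = 17.
For P < $17 the firm produces nothing.

$17 per unit, at y = 6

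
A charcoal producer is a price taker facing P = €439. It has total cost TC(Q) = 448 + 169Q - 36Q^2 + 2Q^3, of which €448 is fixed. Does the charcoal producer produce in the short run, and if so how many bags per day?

Produce at Q = 15

Strip out fixed cost: VC = 169Q - 36Q^2 + 2Q^3. Then AVC = 169 - 36Q + 2Q^2 and MC = 169 - 72Q + 6Q^2.
AVC is minimized where dAVC/dQ = -36 + 4Q = 0, at Q = 9; min AVC = 169 - 36·9 + 2·9^2 = €7.
Since P = €439 ≥ min AVC = €7, price covers variable cost and the firm should produce.
Solving P = MC: -270 - 72Q + 6Q^2 = 0 ⇒ Q = -3 or 15. On the upward-sloping branch, Q* = 15.
Check: AVC at Q = 15 is €79 ≤ P, so revenue covers variable cost.
Profit = P·Q − TC = 439·15 − 1633 = €4952.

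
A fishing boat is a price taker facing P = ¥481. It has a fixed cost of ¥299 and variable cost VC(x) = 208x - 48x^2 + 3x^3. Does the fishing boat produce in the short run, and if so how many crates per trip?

From TC, MC = TC'(x) = 208 - 96x + 9x^2 and AVC = VC/x = 208 - 48x + 3x^2.
AVC is minimized where dAVC/dx = -48 + 6x = 0, at x = 8; min AVC = 208 - 48·8 + 3·8^2 = ¥16.
P = ¥481 exceeds min AVC = ¥16, so the firm stays open.
Solving P = MC: -273 - 96x + 9x^2 = 0 ⇒ x = -7/3 or 13. On the upward-sloping branch, x* = 13.
Check: AVC at x = 13 is ¥91 ≤ P, so revenue covers variable cost.
Profit = P·x − TC = 481·13 − 1482 = ¥4771.

Produce at x = 13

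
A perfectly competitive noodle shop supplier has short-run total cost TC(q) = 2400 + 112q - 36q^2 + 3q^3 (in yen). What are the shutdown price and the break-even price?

Shutdown price = min AVC. AVC = 112 - 36q + 3q^2, with vertex at q = 6 and minimum ¥4.
ATC = 2400/q + 112 - 36q + 3q^2. Setting dATC/dq = −2400/q^2 − 36 + 6q = 0 gives q = 10 (since 6·10^3 − 36·10^2 = 2400).
min ATC = 2400/10 + 112 − 36·10 + 3·10^2 = ¥292. That is the break-even price.
Between these two prices the firm operates at a loss; above ¥292 it earns a profit.

Shutdown price = ¥4; break-even price = ¥292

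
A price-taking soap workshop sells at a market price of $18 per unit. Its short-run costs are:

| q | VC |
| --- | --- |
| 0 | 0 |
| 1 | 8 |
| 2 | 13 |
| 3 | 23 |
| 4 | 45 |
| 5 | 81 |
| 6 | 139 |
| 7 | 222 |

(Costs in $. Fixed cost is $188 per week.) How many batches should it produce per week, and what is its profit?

q = 3; profit = -$157

Profit at each row (π = 18q − TC): q=0: -188; q=1: -178; q=2: -165; q=3: -157; q=4: -161; q=5: -179; q=6: -219; q=7: -284.
Profit is maximized at q = 3. AVC there is 23/3 = $7.67 ≤ P, so producing beats shutting down (which would give -$188).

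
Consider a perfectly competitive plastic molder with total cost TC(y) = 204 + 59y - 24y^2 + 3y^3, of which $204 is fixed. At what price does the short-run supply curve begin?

$11 per unit

The shutdown price is the minimum of AVC. VC = 59y - 24y^2 + 3y^3, so AVC = 59 - 24y + 3y^2.
At the minimum of AVC, MC = AVC. MC = 59 - 48y + 9y^2; setting MC = AVC gives 6y^2 - 24y = 0, so y = 4. min AVC = 11.
The firm shuts down for any P below $11.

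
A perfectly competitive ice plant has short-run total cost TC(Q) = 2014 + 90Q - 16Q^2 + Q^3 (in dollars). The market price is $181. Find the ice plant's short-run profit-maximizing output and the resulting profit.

Profit = -$324 at Q = 13

AVC = 90 - 16Q + Q^2 has its minimum $26 at Q = 8; price $181 clears that bar, so the firm operates.
With MC = 90 - 32Q + 3Q^2, P = MC on the upward-sloping part at Q* = 13.
TR = 181·13 = 2353. TC = 2014 + 663 = 2677. Profit = 2353 − 2677 = -$324.
That loss of $324 beats the $2014 the firm would lose by shutting down; producing recovers $1690 of fixed cost.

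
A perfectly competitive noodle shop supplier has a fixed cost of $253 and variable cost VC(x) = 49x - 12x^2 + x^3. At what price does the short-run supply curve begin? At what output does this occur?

The firm shuts down when price falls below the minimum of average variable cost. AVC = VC/x = 49 - 12x + x^2.
At the minimum of AVC, MC = AVC. MC = 49 - 24x + 3x^2; setting MC = AVC gives 2x^2 - 12x = 0, so x = 6. min AVC = 13.
So the shutdown price is $13.

$13 per unit, at x = 6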